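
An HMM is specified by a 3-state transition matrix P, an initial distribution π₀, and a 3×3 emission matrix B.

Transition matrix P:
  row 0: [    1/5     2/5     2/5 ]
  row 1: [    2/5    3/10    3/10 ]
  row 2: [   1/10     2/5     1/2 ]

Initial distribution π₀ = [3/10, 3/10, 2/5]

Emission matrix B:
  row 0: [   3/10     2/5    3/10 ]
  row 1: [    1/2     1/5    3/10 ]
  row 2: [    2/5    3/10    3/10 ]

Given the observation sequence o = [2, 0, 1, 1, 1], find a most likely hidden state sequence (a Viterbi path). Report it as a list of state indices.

t=0: δ = [9.000e-02, 9.000e-02, 1.200e-01]  (obs o_0=2)
t=1: δ = [1.080e-02, 2.400e-02, 2.400e-02]  ψ = [1, 2, 2]  (obs o_1=0)
t=2: δ = [3.840e-03, 1.920e-03, 3.600e-03]  ψ = [1, 2, 2]  (obs o_2=1)
t=3: δ = [3.072e-04, 3.072e-04, 5.400e-04]  ψ = [0, 0, 2]  (obs o_3=1)
t=4: δ = [4.915e-05, 4.320e-05, 8.100e-05]  ψ = [1, 2, 2]  (obs o_4=1)
backtrack: best end state = 2; path = [2, 2, 2, 2, 2]

path = [2, 2, 2, 2, 2]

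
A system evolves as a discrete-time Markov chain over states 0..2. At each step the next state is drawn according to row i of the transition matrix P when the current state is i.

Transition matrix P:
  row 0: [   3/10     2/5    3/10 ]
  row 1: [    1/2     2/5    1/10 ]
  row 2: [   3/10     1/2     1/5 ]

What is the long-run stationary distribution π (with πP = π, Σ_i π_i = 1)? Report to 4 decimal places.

π = [0.3839, 0.4196, 0.1964]

Balance equations π_j = Σ_i π_i·P[i][j]:
  π_0 = 3/10·π_0 + 1/2·π_1 + 3/10·π_2
  π_1 = 2/5·π_0 + 2/5·π_1 + 1/2·π_2
  normalize: π_0 + π_1 + π_2 = 1
Solving the linear system gives exactly π = [43/112, 47/112, 11/56].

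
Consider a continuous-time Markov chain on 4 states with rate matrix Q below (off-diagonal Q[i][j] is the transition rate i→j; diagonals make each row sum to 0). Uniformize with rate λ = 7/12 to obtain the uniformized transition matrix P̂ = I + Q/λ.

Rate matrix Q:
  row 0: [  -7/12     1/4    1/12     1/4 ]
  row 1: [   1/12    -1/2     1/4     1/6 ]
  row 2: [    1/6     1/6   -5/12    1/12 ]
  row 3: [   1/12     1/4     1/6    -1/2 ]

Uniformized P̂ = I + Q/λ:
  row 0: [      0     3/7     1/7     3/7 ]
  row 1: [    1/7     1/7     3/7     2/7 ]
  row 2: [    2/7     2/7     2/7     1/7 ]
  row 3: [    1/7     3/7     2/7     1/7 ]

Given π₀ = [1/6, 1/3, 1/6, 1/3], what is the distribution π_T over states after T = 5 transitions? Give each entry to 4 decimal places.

π = [0.1632, 0.2994, 0.3052, 0.2322]

t=0: π = [0.1667, 0.3333, 0.1667, 0.3333]
t=1: π = [0.1429, 0.3095, 0.3095, 0.2381]
t=2: π = [0.1667, 0.2959, 0.3095, 0.2279]
t=3: π = [0.1633, 0.2998, 0.3042, 0.2328]
t=4: π = [0.1630, 0.2995, 0.3052, 0.2323]
t=5: π = [0.1632, 0.2994, 0.3052, 0.2322]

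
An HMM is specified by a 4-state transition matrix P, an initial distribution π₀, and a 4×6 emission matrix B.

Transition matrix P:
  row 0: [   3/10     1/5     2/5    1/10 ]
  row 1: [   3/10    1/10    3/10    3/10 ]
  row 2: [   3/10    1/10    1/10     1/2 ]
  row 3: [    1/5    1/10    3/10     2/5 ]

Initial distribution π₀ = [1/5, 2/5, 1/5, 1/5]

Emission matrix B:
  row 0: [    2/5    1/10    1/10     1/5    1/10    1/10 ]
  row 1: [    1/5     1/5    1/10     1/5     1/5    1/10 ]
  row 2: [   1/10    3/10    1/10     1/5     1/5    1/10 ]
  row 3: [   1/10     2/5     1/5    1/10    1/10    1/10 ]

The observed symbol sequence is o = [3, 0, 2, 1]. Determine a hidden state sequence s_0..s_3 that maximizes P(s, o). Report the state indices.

path = [1, 0, 2, 3]

t=0: δ = [4.000e-02, 8.000e-02, 4.000e-02, 2.000e-02]  (obs o_0=3)
t=1: δ = [9.600e-03, 1.600e-03, 2.400e-03, 2.400e-03]  ψ = [1, 0, 1, 1]  (obs o_1=0)
t=2: δ = [2.880e-04, 1.920e-04, 3.840e-04, 2.400e-04]  ψ = [0, 0, 0, 2]  (obs o_2=2)
t=3: δ = [1.152e-05, 1.152e-05, 3.456e-05, 7.680e-05]  ψ = [2, 0, 0, 2]  (obs o_3=1)
backtrack: best end state = 3; path = [1, 0, 2, 3]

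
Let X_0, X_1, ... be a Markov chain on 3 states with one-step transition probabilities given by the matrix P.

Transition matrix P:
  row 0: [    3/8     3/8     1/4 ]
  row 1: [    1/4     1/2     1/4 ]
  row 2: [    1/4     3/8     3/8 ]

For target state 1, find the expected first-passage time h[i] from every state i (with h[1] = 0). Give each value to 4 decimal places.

h = [2.6667, 0.0000, 2.6667]

First-step conditioning: h[1] = 0; for i ≠ 1, h[i] = 1 + Σ_k P[i][k]·h[k].
  h[0] = 1 + 3/8·h[0] + 1/4·h[2]
  h[2] = 1 + 1/4·h[0] + 3/8·h[2]
Solving the 2×2 linear system over states ≠ 1 gives exactly h = [8/3, 0, 8/3] (h[1] = 0 is the target).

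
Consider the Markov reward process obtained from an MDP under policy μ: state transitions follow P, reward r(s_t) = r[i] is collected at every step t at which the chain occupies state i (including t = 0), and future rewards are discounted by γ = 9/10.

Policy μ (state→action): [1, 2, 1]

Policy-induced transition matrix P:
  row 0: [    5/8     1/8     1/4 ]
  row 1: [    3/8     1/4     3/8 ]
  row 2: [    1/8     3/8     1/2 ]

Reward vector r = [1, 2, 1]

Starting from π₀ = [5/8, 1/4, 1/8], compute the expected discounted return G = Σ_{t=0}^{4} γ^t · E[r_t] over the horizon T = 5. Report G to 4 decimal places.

t=0: π = [0.6250, 0.2500, 0.1250], E[r] = 1.2500, γ^t·E[r] = 1.250000, running G = 1.250000
t=1: π = [0.5000, 0.1875, 0.3125], E[r] = 1.1875, γ^t·E[r] = 1.068750, running G = 2.318750
t=2: π = [0.4219, 0.2266, 0.3516], E[r] = 1.2266, γ^t·E[r] = 0.993516, running G = 3.312266
t=3: π = [0.3926, 0.2412, 0.3662], E[r] = 1.2412, γ^t·E[r] = 0.904843, running G = 4.217108
t=4: π = [0.3816, 0.2467, 0.3717], E[r] = 1.2467, γ^t·E[r] = 0.817963, running G = 5.035071

G = 5.0351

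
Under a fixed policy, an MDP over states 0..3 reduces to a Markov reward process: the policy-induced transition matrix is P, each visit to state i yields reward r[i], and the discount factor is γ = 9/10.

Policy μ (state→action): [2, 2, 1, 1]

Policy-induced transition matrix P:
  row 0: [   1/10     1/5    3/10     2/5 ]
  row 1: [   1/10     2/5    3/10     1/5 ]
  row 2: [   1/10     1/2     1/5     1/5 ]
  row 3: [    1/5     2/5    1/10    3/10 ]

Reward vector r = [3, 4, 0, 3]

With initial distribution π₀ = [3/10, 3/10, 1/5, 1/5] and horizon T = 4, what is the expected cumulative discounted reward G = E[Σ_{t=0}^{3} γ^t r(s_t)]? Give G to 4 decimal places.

G = 9.2736

t=0: π = [0.3000, 0.3000, 0.2000, 0.2000], E[r] = 2.7000, γ^t·E[r] = 2.700000, running G = 2.700000
t=1: π = [0.1200, 0.3600, 0.2400, 0.2800], E[r] = 2.6400, γ^t·E[r] = 2.376000, running G = 5.076000
t=2: π = [0.1280, 0.4000, 0.2200, 0.2520], E[r] = 2.7400, γ^t·E[r] = 2.219400, running G = 7.295400
t=3: π = [0.1252, 0.3964, 0.2276, 0.2508], E[r] = 2.7136, γ^t·E[r] = 1.978214, running G = 9.273614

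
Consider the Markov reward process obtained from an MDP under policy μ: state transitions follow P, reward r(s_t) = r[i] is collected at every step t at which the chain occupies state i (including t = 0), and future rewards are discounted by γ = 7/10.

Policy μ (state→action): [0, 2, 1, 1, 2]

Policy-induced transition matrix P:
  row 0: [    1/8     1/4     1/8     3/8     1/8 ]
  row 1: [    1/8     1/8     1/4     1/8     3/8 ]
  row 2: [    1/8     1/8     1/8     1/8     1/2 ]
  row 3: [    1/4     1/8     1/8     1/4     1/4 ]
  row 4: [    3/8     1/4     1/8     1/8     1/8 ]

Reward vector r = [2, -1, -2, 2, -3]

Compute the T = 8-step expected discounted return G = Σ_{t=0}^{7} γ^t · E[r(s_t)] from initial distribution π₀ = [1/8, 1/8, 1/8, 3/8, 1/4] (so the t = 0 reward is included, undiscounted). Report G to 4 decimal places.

t=0: π = [0.1250, 0.1250, 0.1250, 0.3750, 0.2500], E[r] = -0.1250, γ^t·E[r] = -0.125000, running G = -0.125000
t=1: π = [0.2344, 0.1719, 0.1406, 0.2031, 0.2500], E[r] = -0.3281, γ^t·E[r] = -0.229688, running G = -0.354688
t=2: π = [0.2129, 0.1855, 0.1465, 0.2090, 0.2461], E[r] = -0.3730, γ^t·E[r] = -0.182793, running G = -0.537480
t=3: π = [0.2126, 0.1824, 0.1482, 0.2043, 0.2524], E[r] = -0.4021, γ^t·E[r] = -0.137920, running G = -0.675401
t=4: π = [0.2137, 0.1831, 0.1478, 0.2037, 0.2517], E[r] = -0.3991, γ^t·E[r] = -0.095833, running G = -0.771234
t=5: π = [0.2134, 0.1832, 0.1479, 0.2039, 0.2517], E[r] = -0.3994, γ^t·E[r] = -0.067133, running G = -0.838367
t=6: π = [0.2134, 0.1831, 0.1479, 0.2038, 0.2517], E[r] = -0.3997, γ^t·E[r] = -0.047020, running G = -0.885387
t=7: π = [0.2134, 0.1831, 0.1479, 0.2038, 0.2517], E[r] = -0.3996, γ^t·E[r] = -0.032910, running G = -0.918297

G = -0.9183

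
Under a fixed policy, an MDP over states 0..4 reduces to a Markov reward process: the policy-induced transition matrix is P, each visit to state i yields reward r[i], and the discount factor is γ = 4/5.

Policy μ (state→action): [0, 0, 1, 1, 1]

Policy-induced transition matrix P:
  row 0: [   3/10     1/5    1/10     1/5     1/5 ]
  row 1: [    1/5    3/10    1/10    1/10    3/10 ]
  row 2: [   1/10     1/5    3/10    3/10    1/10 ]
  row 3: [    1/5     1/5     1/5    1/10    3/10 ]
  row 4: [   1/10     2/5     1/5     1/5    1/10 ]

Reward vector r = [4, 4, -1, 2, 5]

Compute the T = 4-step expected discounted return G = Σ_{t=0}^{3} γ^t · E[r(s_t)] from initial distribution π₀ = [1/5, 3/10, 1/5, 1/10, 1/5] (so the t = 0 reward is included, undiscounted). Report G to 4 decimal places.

t=0: π = [0.2000, 0.3000, 0.2000, 0.1000, 0.2000], E[r] = 3.0000, γ^t·E[r] = 3.000000, running G = 3.000000
t=1: π = [0.1800, 0.2700, 0.1700, 0.1800, 0.2000], E[r] = 2.9900, γ^t·E[r] = 2.392000, running G = 5.392000
t=2: π = [0.1810, 0.2670, 0.1720, 0.1720, 0.2080], E[r] = 3.0040, γ^t·E[r] = 1.922560, running G = 7.314560
t=3: π = [0.1801, 0.2683, 0.1724, 0.1733, 0.2059], E[r] = 2.9973, γ^t·E[r] = 1.534618, running G = 8.849178

G = 8.8492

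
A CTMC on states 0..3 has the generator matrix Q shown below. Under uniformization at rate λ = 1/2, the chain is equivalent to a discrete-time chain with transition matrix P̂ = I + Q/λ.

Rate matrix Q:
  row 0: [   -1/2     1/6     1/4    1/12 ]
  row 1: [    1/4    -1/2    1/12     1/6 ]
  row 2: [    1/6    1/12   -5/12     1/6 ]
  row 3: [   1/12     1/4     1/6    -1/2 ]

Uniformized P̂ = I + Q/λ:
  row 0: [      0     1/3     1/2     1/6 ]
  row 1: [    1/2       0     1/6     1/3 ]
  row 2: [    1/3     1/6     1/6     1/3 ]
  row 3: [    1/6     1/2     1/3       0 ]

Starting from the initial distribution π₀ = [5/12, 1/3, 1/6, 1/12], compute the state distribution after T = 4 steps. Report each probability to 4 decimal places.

π = [0.2512, 0.2429, 0.2886, 0.2174]

t=0: π = [0.4167, 0.3333, 0.1667, 0.0833]
t=1: π = [0.2361, 0.2083, 0.3194, 0.2361]
t=2: π = [0.2500, 0.2500, 0.2847, 0.2153]
t=3: π = [0.2558, 0.2384, 0.2859, 0.2199]
t=4: π = [0.2512, 0.2429, 0.2886, 0.2174]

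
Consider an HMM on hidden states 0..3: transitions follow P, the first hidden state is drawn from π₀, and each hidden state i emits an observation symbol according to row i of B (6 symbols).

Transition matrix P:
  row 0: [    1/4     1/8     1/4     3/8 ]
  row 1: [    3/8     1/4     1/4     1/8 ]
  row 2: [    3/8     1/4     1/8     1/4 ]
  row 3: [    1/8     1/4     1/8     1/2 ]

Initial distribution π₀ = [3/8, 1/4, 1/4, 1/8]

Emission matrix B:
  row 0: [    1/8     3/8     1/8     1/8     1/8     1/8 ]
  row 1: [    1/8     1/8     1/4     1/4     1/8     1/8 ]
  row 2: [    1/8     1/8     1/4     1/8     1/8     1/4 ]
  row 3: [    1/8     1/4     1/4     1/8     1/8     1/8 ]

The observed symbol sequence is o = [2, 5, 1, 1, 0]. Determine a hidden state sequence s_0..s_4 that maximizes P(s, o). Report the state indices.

t=0: δ = [4.688e-02, 6.250e-02, 6.250e-02, 3.125e-02]  (obs o_0=2)
t=1: δ = [2.930e-03, 1.953e-03, 3.906e-03, 2.197e-03]  ψ = [1, 1, 1, 0]  (obs o_1=5)
t=2: δ = [5.493e-04, 1.221e-04, 9.155e-05, 2.747e-04]  ψ = [2, 2, 0, 0]  (obs o_2=1)
t=3: δ = [5.150e-05, 8.583e-06, 1.717e-05, 5.150e-05]  ψ = [0, 0, 0, 0]  (obs o_3=1)
t=4: δ = [1.609e-06, 1.609e-06, 1.609e-06, 3.219e-06]  ψ = [0, 3, 0, 3]  (obs o_4=0)
backtrack: best end state = 3; path = [1, 2, 0, 3, 3]

path = [1, 2, 0, 3, 3]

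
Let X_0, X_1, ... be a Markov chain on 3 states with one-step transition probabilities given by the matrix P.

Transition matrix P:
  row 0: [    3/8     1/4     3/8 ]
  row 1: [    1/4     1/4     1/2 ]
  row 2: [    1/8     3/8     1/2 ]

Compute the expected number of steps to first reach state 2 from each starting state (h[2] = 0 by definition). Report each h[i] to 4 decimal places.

h = [2.4615, 2.1538, 0.0000]

First-step conditioning: h[2] = 0; for i ≠ 2, h[i] = 1 + Σ_k P[i][k]·h[k].
  h[0] = 1 + 3/8·h[0] + 1/4·h[1]
  h[1] = 1 + 1/4·h[0] + 1/4·h[1]
Solving the 2×2 linear system over states ≠ 2 gives exactly h = [32/13, 28/13, 0] (h[2] = 0 is the target).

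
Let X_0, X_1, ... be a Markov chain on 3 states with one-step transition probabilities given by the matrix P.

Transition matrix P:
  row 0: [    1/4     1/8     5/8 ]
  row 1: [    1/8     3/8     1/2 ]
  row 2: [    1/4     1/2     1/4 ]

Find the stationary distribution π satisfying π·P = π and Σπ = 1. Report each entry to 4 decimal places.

Balance equations π_j = Σ_i π_i·P[i][j]:
  π_0 = 1/4·π_0 + 1/8·π_1 + 1/4·π_2
  π_1 = 1/8·π_0 + 3/8·π_1 + 1/2·π_2
  normalize: π_0 + π_1 + π_2 = 1
Solving the linear system gives exactly π = [14/69, 26/69, 29/69].

π = [0.2029, 0.3768, 0.4203]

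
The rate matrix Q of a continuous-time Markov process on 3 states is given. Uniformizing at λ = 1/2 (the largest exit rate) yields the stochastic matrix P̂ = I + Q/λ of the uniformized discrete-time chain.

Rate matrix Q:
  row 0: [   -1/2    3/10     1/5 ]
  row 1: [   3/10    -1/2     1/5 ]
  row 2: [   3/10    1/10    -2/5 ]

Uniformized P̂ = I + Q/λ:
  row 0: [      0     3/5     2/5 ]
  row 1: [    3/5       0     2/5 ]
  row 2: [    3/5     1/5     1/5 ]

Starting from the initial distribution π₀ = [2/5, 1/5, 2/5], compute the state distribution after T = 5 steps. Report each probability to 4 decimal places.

π = [0.3731, 0.2936, 0.3333]

t=0: π = [0.4000, 0.2000, 0.4000]
t=1: π = [0.3600, 0.3200, 0.3200]
t=2: π = [0.3840, 0.2800, 0.3360]
t=3: π = [0.3696, 0.2976, 0.3328]
t=4: π = [0.3782, 0.2883, 0.3334]
t=5: π = [0.3731, 0.2936, 0.3333]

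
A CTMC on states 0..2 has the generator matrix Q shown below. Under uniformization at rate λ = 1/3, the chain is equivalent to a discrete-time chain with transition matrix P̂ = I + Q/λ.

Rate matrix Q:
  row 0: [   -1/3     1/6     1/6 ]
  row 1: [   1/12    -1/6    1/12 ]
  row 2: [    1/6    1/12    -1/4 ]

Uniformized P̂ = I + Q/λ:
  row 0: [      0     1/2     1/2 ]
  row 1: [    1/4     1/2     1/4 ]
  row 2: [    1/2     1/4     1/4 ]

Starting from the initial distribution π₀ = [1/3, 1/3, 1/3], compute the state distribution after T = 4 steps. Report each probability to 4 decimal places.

π = [0.2643, 0.4206, 0.3151]

t=0: π = [0.3333, 0.3333, 0.3333]
t=1: π = [0.2500, 0.4167, 0.3333]
t=2: π = [0.2708, 0.4167, 0.3125]
t=3: π = [0.2604, 0.4219, 0.3177]
t=4: π = [0.2643, 0.4206, 0.3151]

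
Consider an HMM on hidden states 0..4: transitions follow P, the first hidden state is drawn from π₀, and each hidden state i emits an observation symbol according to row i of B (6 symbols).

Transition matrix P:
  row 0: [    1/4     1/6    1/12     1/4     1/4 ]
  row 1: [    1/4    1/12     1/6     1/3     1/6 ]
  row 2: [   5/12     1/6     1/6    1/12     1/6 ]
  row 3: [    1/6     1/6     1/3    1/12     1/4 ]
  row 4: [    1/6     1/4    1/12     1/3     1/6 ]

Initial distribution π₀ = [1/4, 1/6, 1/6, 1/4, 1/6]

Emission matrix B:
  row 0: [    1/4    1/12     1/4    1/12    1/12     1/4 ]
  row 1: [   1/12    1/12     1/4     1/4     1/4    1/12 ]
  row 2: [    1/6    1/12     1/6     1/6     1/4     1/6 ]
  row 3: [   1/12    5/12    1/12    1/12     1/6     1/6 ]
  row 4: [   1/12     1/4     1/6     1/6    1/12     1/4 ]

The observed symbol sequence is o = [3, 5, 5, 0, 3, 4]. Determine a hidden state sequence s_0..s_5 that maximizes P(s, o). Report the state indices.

path = [1, 3, 2, 0, 4, 1]

t=0: δ = [2.083e-02, 4.167e-02, 2.778e-02, 2.083e-02, 2.778e-02]  (obs o_0=3)
t=1: δ = [2.894e-03, 5.787e-04, 1.157e-03, 2.315e-03, 1.736e-03]  ψ = [2, 4, 1, 1, 1]  (obs o_1=5)
t=2: δ = [1.808e-04, 4.019e-05, 1.286e-04, 1.206e-04, 1.808e-04]  ψ = [0, 0, 3, 0, 0]  (obs o_2=5)
t=3: δ = [1.340e-05, 3.768e-06, 6.698e-06, 5.023e-06, 3.768e-06]  ψ = [2, 4, 3, 4, 0]  (obs o_3=0)
t=4: δ = [2.791e-07, 5.582e-07, 2.791e-07, 2.791e-07, 5.582e-07]  ψ = [0, 0, 3, 0, 0]  (obs o_4=3)
t=5: δ = [1.163e-08, 3.489e-08, 2.326e-08, 3.101e-08, 7.752e-09]  ψ = [1, 4, 1, 1, 1]  (obs o_5=4)
backtrack: best end state = 1; path = [1, 3, 2, 0, 4, 1]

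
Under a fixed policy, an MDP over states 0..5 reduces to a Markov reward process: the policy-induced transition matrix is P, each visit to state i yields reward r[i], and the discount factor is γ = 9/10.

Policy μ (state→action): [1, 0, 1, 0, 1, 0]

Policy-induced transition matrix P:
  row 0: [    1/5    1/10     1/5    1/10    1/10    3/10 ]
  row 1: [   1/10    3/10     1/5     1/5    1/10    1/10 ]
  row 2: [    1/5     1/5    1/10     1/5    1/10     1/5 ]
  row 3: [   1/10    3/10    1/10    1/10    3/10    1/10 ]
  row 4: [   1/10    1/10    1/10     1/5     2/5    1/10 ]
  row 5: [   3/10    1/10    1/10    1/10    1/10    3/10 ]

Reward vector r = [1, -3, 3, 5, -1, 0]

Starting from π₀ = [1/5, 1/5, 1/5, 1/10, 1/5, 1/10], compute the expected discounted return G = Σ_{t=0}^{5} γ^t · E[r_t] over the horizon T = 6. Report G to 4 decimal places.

t=0: π = [0.2000, 0.2000, 0.2000, 0.1000, 0.2000, 0.1000], E[r] = 0.5000, γ^t·E[r] = 0.500000, running G = 0.500000
t=1: π = [0.1600, 0.1800, 0.1400, 0.1600, 0.1800, 0.1800], E[r] = 0.6600, γ^t·E[r] = 0.594000, running G = 1.094000
t=2: π = [0.1660, 0.1820, 0.1340, 0.1500, 0.1860, 0.1820], E[r] = 0.5860, γ^t·E[r] = 0.474660, running G = 1.568660
t=3: π = [0.1664, 0.1798, 0.1348, 0.1502, 0.1858, 0.1830], E[r] = 0.5966, γ^t·E[r] = 0.434921, running G = 2.003581
t=4: π = [0.1667, 0.1795, 0.1346, 0.1500, 0.1858, 0.1834], E[r] = 0.5966, γ^t·E[r] = 0.391403, running G = 2.394984
t=5: π = [0.1668, 0.1794, 0.1346, 0.1500, 0.1857, 0.1835], E[r] = 0.5968, γ^t·E[r] = 0.352384, running G = 2.747369

G = 2.7474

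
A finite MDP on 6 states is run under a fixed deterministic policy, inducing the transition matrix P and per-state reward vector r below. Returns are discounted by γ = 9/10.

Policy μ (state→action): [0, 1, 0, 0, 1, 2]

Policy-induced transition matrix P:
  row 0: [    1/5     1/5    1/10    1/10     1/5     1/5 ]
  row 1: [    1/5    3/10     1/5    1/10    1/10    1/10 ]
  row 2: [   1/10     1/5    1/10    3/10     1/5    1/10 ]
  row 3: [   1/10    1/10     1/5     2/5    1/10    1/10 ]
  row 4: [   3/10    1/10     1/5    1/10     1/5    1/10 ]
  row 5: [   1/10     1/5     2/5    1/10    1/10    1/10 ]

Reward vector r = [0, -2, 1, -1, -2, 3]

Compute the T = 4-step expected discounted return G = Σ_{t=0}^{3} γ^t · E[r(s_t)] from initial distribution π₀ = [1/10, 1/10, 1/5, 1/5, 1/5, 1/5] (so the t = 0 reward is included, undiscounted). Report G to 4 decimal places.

G = -0.7806

t=0: π = [0.1000, 0.1000, 0.2000, 0.2000, 0.2000, 0.2000], E[r] = 0.0000, γ^t·E[r] = 0.000000, running G = 0.000000
t=1: π = [0.1600, 0.1700, 0.2100, 0.2000, 0.1500, 0.1100], E[r] = -0.3000, γ^t·E[r] = -0.270000, running G = -0.270000
t=2: π = [0.1630, 0.1820, 0.1850, 0.2020, 0.1520, 0.1160], E[r] = -0.3370, γ^t·E[r] = -0.272970, running G = -0.542970
t=3: π = [0.1649, 0.1828, 0.1884, 0.1976, 0.1500, 0.1163], E[r] = -0.3259, γ^t·E[r] = -0.237581, running G = -0.780551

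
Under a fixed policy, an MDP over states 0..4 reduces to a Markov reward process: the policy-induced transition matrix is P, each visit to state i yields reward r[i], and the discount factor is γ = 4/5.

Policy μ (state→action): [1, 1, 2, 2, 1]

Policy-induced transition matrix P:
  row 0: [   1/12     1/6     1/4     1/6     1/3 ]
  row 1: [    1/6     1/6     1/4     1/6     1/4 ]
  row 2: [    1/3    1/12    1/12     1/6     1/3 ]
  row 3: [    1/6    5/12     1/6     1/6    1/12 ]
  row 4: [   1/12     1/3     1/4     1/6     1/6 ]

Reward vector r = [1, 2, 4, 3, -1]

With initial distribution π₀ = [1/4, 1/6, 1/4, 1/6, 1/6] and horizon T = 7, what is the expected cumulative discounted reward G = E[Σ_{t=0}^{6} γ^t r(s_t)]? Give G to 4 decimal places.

t=0: π = [0.2500, 0.1667, 0.2500, 0.1667, 0.1667], E[r] = 1.9167, γ^t·E[r] = 1.916667, running G = 1.916667
t=1: π = [0.1736, 0.2153, 0.1944, 0.1667, 0.2500], E[r] = 1.6319, γ^t·E[r] = 1.305556, running G = 3.222222
t=2: π = [0.1638, 0.2338, 0.2037, 0.1667, 0.2321], E[r] = 1.7141, γ^t·E[r] = 1.097037, running G = 4.319259
t=3: π = [0.1676, 0.2300, 0.2022, 0.1667, 0.2335], E[r] = 1.7028, γ^t·E[r] = 0.871852, running G = 5.191111
t=4: π = [0.1669, 0.2304, 0.2024, 0.1667, 0.2336], E[r] = 1.7038, γ^t·E[r] = 0.697890, running G = 5.889001
t=5: π = [0.1670, 0.2304, 0.2024, 0.1667, 0.2335], E[r] = 1.7038, γ^t·E[r] = 0.558295, running G = 6.447295
t=6: π = [0.1670, 0.2304, 0.2024, 0.1667, 0.2335], E[r] = 1.7038, γ^t·E[r] = 0.446636, running G = 6.893932

G = 6.8939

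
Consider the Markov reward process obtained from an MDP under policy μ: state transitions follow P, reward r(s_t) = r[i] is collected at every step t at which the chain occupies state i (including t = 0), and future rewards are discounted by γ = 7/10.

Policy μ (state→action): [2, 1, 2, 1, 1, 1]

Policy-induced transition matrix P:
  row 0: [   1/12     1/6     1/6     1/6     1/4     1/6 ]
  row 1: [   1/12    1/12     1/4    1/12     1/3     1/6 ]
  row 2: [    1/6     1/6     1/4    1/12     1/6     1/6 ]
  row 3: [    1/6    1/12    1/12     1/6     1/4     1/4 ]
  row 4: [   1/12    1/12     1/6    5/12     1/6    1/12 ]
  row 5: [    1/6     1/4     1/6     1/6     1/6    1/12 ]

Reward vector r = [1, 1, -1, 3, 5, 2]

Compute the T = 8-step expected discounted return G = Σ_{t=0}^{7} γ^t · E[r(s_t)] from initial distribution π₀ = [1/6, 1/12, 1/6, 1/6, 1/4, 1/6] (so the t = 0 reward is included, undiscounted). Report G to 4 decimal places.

G = 6.5619

t=0: π = [0.1667, 0.0833, 0.1667, 0.1667, 0.2500, 0.1667], E[r] = 2.1667, γ^t·E[r] = 2.166667, running G = 2.166667
t=1: π = [0.1250, 0.1389, 0.1736, 0.2083, 0.2083, 0.1458], E[r] = 2.0486, γ^t·E[r] = 1.434028, running G = 3.600694
t=2: π = [0.1273, 0.1325, 0.1753, 0.1927, 0.2176, 0.1545], E[r] = 2.0596, γ^t·E[r] = 1.009207, running G = 4.609902
t=3: π = [0.1269, 0.1343, 0.1763, 0.1954, 0.2154, 0.1517], E[r] = 2.0517, γ^t·E[r] = 0.703732, running G = 5.313634
t=4: π = [0.1269, 0.1339, 0.1763, 0.1946, 0.2159, 0.1524], E[r] = 2.0527, γ^t·E[r] = 0.492864, running G = 5.806498
t=5: π = [0.1269, 0.1340, 0.1763, 0.1948, 0.2158, 0.1522], E[r] = 2.0523, γ^t·E[r] = 0.344935, running G = 6.151433
t=6: π = [0.1269, 0.1340, 0.1763, 0.1948, 0.2158, 0.1522], E[r] = 2.0524, γ^t·E[r] = 0.241463, running G = 6.392896
t=7: π = [0.1269, 0.1340, 0.1763, 0.1948, 0.2158, 0.1522], E[r] = 2.0524, γ^t·E[r] = 0.169022, running G = 6.561919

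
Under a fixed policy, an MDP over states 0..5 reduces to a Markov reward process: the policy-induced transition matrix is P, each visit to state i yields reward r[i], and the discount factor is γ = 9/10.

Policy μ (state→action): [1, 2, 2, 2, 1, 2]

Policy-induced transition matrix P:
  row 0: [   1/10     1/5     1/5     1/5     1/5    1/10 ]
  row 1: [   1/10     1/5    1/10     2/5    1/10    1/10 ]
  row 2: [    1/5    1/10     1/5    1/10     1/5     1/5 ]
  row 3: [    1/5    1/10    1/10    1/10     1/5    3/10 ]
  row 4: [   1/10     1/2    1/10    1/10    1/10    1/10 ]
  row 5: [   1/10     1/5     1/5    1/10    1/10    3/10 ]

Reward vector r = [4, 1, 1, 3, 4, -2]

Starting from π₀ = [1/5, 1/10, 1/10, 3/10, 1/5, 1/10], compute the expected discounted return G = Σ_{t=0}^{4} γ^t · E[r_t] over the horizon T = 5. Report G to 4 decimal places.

G = 7.5416

t=0: π = [0.2000, 0.1000, 0.1000, 0.3000, 0.2000, 0.1000], E[r] = 2.5000, γ^t·E[r] = 2.500000, running G = 2.500000
t=1: π = [0.1400, 0.2200, 0.1400, 0.1500, 0.1600, 0.1900], E[r] = 1.6300, γ^t·E[r] = 1.467000, running G = 3.967000
t=2: π = [0.1290, 0.2190, 0.1470, 0.1800, 0.1430, 0.1820], E[r] = 1.6300, γ^t·E[r] = 1.320300, running G = 5.287300
t=3: π = [0.1327, 0.2102, 0.1458, 0.1786, 0.1456, 0.1871], E[r] = 1.6308, γ^t·E[r] = 1.188853, running G = 6.476153
t=4: π = [0.1324, 0.2112, 0.1466, 0.1763, 0.1457, 0.1877], E[r] = 1.6240, γ^t·E[r] = 1.065474, running G = 7.541627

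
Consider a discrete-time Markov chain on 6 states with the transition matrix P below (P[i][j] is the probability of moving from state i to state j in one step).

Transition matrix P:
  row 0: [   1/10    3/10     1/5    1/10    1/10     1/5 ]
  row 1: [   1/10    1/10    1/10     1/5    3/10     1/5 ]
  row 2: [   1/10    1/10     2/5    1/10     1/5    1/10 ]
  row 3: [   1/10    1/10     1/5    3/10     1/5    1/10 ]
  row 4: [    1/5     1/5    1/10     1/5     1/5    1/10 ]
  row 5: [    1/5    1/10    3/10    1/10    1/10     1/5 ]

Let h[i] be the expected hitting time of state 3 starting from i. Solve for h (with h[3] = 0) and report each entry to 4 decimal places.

First-step conditioning: h[3] = 0; for i ≠ 3, h[i] = 1 + Σ_k P[i][k]·h[k].
  h[0] = 1 + 1/10·h[0] + 3/10·h[1] + 1/5·h[2] + 1/10·h[4] + 1/5·h[5]
  h[1] = 1 + 1/10·h[0] + 1/10·h[1] + 1/10·h[2] + 3/10·h[4] + 1/5·h[5]
  h[2] = 1 + 1/10·h[0] + 1/10·h[1] + 2/5·h[2] + 1/5·h[4] + 1/10·h[5]
  h[4] = 1 + 1/5·h[0] + 1/5·h[1] + 1/10·h[2] + 1/5·h[4] + 1/10·h[5]
  h[5] = 1 + 1/5·h[0] + 1/10·h[1] + 3/10·h[2] + 1/10·h[4] + 1/5·h[5]
Solving the 5×5 linear system over states ≠ 3 gives exactly h = [88000/11839, 79080/11839, 88860/11839, 0, 78910/11839, 89870/11839] (h[3] = 0 is the target).

h = [7.4331, 6.6796, 7.5057, 0.0000, 6.6653, 7.5910]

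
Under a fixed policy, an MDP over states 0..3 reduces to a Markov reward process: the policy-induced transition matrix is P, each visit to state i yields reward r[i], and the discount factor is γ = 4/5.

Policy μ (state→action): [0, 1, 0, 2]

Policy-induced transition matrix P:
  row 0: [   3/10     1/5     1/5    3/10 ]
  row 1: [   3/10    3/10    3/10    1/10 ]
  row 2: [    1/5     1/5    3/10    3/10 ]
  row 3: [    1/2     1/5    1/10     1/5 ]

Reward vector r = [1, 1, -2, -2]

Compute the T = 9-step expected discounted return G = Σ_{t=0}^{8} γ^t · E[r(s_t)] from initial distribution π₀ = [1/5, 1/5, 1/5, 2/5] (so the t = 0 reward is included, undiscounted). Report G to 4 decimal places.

t=0: π = [0.2000, 0.2000, 0.2000, 0.4000], E[r] = -0.8000, γ^t·E[r] = -0.800000, running G = -0.800000
t=1: π = [0.3600, 0.2200, 0.2000, 0.2200], E[r] = -0.2600, γ^t·E[r] = -0.208000, running G = -1.008000
t=2: π = [0.3240, 0.2220, 0.2200, 0.2340], E[r] = -0.3620, γ^t·E[r] = -0.231680, running G = -1.239680
t=3: π = [0.3248, 0.2222, 0.2208, 0.2322], E[r] = -0.3590, γ^t·E[r] = -0.183808, running G = -1.423488
t=4: π = [0.3244, 0.2222, 0.2211, 0.2323], E[r] = -0.3603, γ^t·E[r] = -0.147562, running G = -1.571050
t=5: π = [0.3244, 0.2222, 0.2211, 0.2323], E[r] = -0.3603, γ^t·E[r] = -0.118048, running G = -1.689099
t=6: π = [0.3244, 0.2222, 0.2211, 0.2323], E[r] = -0.3603, γ^t·E[r] = -0.094442, running G = -1.783541
t=7: π = [0.3244, 0.2222, 0.2211, 0.2323], E[r] = -0.3603, γ^t·E[r] = -0.075554, running G = -1.859095
t=8: π = [0.3244, 0.2222, 0.2211, 0.2323], E[r] = -0.3603, γ^t·E[r] = -0.060443, running G = -1.919538

G = -1.9195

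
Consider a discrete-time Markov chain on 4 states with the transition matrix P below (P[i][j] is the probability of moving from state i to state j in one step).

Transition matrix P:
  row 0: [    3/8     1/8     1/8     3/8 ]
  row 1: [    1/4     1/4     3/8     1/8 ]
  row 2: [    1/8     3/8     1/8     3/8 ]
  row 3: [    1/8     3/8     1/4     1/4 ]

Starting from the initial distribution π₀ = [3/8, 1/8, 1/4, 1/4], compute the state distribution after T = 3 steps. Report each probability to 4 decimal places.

t=0: π = [0.3750, 0.1250, 0.2500, 0.2500]
t=1: π = [0.2344, 0.2656, 0.1875, 0.3125]
t=2: π = [0.2168, 0.2832, 0.2305, 0.2695]
t=3: π = [0.2146, 0.2854, 0.2295, 0.2705]

π = [0.2146, 0.2854, 0.2295, 0.2705]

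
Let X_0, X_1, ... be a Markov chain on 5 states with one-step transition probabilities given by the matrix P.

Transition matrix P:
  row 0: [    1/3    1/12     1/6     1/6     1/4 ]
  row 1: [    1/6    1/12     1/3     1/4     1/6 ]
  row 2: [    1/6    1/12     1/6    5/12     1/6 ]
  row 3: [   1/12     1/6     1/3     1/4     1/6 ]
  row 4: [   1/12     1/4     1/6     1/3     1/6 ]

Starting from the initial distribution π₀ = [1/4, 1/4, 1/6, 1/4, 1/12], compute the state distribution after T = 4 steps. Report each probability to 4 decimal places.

π = [0.1531, 0.1375, 0.2380, 0.2919, 0.1795]

t=0: π = [0.2500, 0.2500, 0.1667, 0.2500, 0.0833]
t=1: π = [0.1806, 0.1181, 0.2500, 0.2639, 0.1875]
t=2: π = [0.1591, 0.1366, 0.2303, 0.2922, 0.1817]
t=3: π = [0.1537, 0.1380, 0.2381, 0.2903, 0.1799]
t=4: π = [0.1531, 0.1375, 0.2380, 0.2919, 0.1795]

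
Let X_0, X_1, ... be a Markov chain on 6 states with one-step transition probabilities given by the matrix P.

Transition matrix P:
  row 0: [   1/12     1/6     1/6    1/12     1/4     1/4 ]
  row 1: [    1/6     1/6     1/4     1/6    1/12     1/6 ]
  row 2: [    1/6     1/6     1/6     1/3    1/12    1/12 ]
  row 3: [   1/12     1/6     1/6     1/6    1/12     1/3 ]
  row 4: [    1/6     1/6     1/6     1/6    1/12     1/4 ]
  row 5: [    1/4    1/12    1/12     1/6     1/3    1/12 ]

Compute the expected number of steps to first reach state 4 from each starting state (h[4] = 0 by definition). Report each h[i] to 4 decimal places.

h = [5.3783, 6.4936, 6.5887, 6.3122, 0.0000, 4.8947]

First-step conditioning: h[4] = 0; for i ≠ 4, h[i] = 1 + Σ_k P[i][k]·h[k].
  h[0] = 1 + 1/12·h[0] + 1/6·h[1] + 1/6·h[2] + 1/12·h[3] + 1/4·h[5]
  h[1] = 1 + 1/6·h[0] + 1/6·h[1] + 1/4·h[2] + 1/6·h[3] + 1/6·h[5]
  h[2] = 1 + 1/6·h[0] + 1/6·h[1] + 1/6·h[2] + 1/3·h[3] + 1/12·h[5]
  h[3] = 1 + 1/12·h[0] + 1/6·h[1] + 1/6·h[2] + 1/6·h[3] + 1/3·h[5]
  h[5] = 1 + 1/4·h[0] + 1/12·h[1] + 1/12·h[2] + 1/6·h[3] + 1/12·h[5]
Solving the 5×5 linear system over states ≠ 4 gives exactly h = [86660/16113, 2552/393, 35388/5371, 101708/16113, 0, 78868/16113] (h[4] = 0 is the target).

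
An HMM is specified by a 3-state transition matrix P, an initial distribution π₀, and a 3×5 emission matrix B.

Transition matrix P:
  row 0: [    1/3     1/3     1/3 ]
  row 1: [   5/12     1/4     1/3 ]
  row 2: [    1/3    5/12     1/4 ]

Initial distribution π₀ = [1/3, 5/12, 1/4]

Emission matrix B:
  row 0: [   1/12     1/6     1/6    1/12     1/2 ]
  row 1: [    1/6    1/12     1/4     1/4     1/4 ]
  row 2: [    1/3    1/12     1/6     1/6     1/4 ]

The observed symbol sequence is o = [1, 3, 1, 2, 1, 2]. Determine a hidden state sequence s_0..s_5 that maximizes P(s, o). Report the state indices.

path = [0, 1, 0, 1, 0, 1]

t=0: δ = [5.556e-02, 3.472e-02, 2.083e-02]  (obs o_0=1)
t=1: δ = [1.543e-03, 4.630e-03, 3.086e-03]  ψ = [0, 0, 0]  (obs o_1=3)
t=2: δ = [3.215e-04, 1.072e-04, 1.286e-04]  ψ = [1, 2, 1]  (obs o_2=1)
t=3: δ = [1.786e-05, 2.679e-05, 1.786e-05]  ψ = [0, 0, 0]  (obs o_3=2)
t=4: δ = [1.861e-06, 6.202e-07, 7.442e-07]  ψ = [1, 2, 1]  (obs o_4=1)
t=5: δ = [1.034e-07, 1.550e-07, 1.034e-07]  ψ = [0, 0, 0]  (obs o_5=2)
backtrack: best end state = 1; path = [0, 1, 0, 1, 0, 1]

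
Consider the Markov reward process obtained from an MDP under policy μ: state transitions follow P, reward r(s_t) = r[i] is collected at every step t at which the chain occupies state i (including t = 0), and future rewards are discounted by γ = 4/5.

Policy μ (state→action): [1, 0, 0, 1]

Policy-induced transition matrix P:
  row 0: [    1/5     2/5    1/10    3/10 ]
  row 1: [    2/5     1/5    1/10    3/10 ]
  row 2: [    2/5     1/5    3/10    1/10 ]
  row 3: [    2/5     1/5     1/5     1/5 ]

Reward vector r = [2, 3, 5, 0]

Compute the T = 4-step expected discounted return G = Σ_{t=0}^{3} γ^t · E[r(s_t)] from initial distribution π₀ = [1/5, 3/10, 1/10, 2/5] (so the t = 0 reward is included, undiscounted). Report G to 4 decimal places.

t=0: π = [0.2000, 0.3000, 0.1000, 0.4000], E[r] = 1.8000, γ^t·E[r] = 1.800000, running G = 1.800000
t=1: π = [0.3600, 0.2400, 0.1600, 0.2400], E[r] = 2.2400, γ^t·E[r] = 1.792000, running G = 3.592000
t=2: π = [0.3280, 0.2720, 0.1560, 0.2440], E[r] = 2.2520, γ^t·E[r] = 1.441280, running G = 5.033280
t=3: π = [0.3344, 0.2656, 0.1556, 0.2444], E[r] = 2.2436, γ^t·E[r] = 1.148723, running G = 6.182003

G = 6.1820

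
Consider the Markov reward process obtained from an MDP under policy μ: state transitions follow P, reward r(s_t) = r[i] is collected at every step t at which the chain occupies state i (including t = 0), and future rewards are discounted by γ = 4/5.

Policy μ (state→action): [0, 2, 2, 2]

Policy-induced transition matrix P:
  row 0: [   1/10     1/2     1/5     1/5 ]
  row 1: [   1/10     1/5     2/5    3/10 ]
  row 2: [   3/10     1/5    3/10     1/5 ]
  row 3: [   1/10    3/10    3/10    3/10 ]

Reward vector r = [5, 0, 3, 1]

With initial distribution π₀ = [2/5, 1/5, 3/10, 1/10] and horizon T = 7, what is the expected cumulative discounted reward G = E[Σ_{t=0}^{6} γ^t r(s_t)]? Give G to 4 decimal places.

t=0: π = [0.4000, 0.2000, 0.3000, 0.1000], E[r] = 3.0000, γ^t·E[r] = 3.000000, running G = 3.000000
t=1: π = [0.1600, 0.3300, 0.2800, 0.2300], E[r] = 1.8700, γ^t·E[r] = 1.496000, running G = 4.496000
t=2: π = [0.1560, 0.2710, 0.3170, 0.2560], E[r] = 1.9870, γ^t·E[r] = 1.271680, running G = 5.767680
t=3: π = [0.1634, 0.2724, 0.3115, 0.2527], E[r] = 2.0042, γ^t·E[r] = 1.026150, running G = 6.793830
t=4: π = [0.1623, 0.2743, 0.3109, 0.2525], E[r] = 1.9967, γ^t·E[r] = 0.817852, running G = 7.611683
t=5: π = [0.1622, 0.2739, 0.3112, 0.2527], E[r] = 1.9972, γ^t·E[r] = 0.654435, running G = 8.266118
t=6: π = [0.1622, 0.2739, 0.3112, 0.2527], E[r] = 1.9974, γ^t·E[r] = 0.523604, running G = 8.789721

G = 8.7897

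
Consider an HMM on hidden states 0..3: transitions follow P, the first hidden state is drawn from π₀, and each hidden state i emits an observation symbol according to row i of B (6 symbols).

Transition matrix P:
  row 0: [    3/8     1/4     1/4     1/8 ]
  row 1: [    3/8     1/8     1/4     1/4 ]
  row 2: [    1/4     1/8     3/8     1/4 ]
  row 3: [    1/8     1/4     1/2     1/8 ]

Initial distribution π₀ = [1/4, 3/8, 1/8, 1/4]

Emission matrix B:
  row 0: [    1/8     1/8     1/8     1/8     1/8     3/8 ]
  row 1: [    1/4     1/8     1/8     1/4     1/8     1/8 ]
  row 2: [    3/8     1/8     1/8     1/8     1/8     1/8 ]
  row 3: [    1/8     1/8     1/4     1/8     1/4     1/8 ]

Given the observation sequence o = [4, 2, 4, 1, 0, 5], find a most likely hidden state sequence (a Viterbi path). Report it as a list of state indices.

t=0: δ = [3.125e-02, 4.688e-02, 1.562e-02, 6.250e-02]  (obs o_0=4)
t=1: δ = [2.197e-03, 1.953e-03, 3.906e-03, 2.930e-03]  ψ = [1, 3, 3, 1]  (obs o_1=2)
t=2: δ = [1.221e-04, 9.155e-05, 1.831e-04, 2.441e-04]  ψ = [2, 3, 2, 2]  (obs o_2=4)
t=3: δ = [5.722e-06, 7.629e-06, 1.526e-05, 5.722e-06]  ψ = [0, 3, 3, 2]  (obs o_3=1)
t=4: δ = [4.768e-07, 4.768e-07, 2.146e-06, 4.768e-07]  ψ = [2, 2, 2, 2]  (obs o_4=0)
t=5: δ = [2.012e-07, 3.353e-08, 1.006e-07, 6.706e-08]  ψ = [2, 2, 2, 2]  (obs o_5=5)
backtrack: best end state = 0; path = [3, 2, 3, 2, 2, 0]

path = [3, 2, 3, 2, 2, 0]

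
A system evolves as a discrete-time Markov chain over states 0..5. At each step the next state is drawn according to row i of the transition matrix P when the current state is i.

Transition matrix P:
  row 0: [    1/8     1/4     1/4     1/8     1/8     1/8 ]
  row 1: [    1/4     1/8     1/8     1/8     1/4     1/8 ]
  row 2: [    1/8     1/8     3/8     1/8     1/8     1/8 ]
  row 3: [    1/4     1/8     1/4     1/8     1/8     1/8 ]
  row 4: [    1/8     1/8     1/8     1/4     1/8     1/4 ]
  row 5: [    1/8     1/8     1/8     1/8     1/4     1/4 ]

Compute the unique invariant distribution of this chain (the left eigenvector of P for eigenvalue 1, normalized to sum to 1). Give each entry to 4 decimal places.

π = [0.1613, 0.1452, 0.2178, 0.1455, 0.1639, 0.1663]

Balance equations π_j = Σ_i π_i·P[i][j]:
  π_0 = 1/8·π_0 + 1/4·π_1 + 1/8·π_2 + 1/4·π_3 + 1/8·π_4 + 1/8·π_5
  π_1 = 1/4·π_0 + 1/8·π_1 + 1/8·π_2 + 1/8·π_3 + 1/8·π_4 + 1/8·π_5
  π_2 = 1/4·π_0 + 1/8·π_1 + 3/8·π_2 + 1/4·π_3 + 1/8·π_4 + 1/8·π_5
  π_3 = 1/8·π_0 + 1/8·π_1 + 1/8·π_2 + 1/8·π_3 + 1/4·π_4 + 1/8·π_5
  π_4 = 1/8·π_0 + 1/4·π_1 + 1/8·π_2 + 1/8·π_3 + 1/8·π_4 + 1/4·π_5
  normalize: π_0 + π_1 + π_2 + π_3 + π_4 + π_5 = 1
Solving the linear system gives exactly π = [4471/27713, 4023/27713, 6036/27713, 576/3959, 649/3959, 4608/27713].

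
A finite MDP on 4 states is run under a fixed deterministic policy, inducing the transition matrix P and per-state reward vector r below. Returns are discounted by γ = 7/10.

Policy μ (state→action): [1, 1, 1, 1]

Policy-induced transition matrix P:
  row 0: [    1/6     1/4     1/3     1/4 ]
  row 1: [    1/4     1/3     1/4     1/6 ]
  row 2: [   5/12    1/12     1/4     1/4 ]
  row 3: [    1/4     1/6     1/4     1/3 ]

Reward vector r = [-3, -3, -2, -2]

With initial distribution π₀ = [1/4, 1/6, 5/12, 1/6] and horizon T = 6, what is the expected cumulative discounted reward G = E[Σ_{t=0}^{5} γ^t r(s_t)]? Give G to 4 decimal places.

G = -7.2195

t=0: π = [0.2500, 0.1667, 0.4167, 0.1667], E[r] = -2.4167, γ^t·E[r] = -2.416667, running G = -2.416667
t=1: π = [0.2986, 0.1806, 0.2708, 0.2500], E[r] = -2.4792, γ^t·E[r] = -1.735417, running G = -4.152083
t=2: π = [0.2703, 0.1991, 0.2749, 0.2558], E[r] = -2.4693, γ^t·E[r] = -1.209971, running G = -5.362054
t=3: π = [0.2733, 0.1995, 0.2725, 0.2547], E[r] = -2.4728, γ^t·E[r] = -0.848154, running G = -6.210209
t=4: π = [0.2726, 0.2000, 0.2728, 0.2546], E[r] = -2.4726, γ^t·E[r] = -0.593676, running G = -6.803885
t=5: π = [0.2727, 0.2000, 0.2727, 0.2546], E[r] = -2.4727, γ^t·E[r] = -0.415591, running G = -7.219476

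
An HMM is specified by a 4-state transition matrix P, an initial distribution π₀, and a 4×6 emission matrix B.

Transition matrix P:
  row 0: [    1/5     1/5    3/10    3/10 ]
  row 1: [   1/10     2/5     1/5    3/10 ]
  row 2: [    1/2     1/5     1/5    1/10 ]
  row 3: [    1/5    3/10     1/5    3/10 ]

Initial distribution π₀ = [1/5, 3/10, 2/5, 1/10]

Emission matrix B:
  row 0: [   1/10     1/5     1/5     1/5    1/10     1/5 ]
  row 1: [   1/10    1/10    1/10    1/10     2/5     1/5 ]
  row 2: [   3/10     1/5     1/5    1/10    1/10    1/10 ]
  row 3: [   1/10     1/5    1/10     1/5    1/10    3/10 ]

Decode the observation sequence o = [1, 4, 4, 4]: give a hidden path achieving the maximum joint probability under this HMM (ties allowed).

t=0: δ = [4.000e-02, 3.000e-02, 8.000e-02, 2.000e-02]  (obs o_0=1)
t=1: δ = [4.000e-03, 6.400e-03, 1.600e-03, 1.200e-03]  ψ = [2, 2, 2, 0]  (obs o_1=4)
t=2: δ = [8.000e-05, 1.024e-03, 1.280e-04, 1.920e-04]  ψ = [0, 1, 1, 1]  (obs o_2=4)
t=3: δ = [1.024e-05, 1.638e-04, 2.048e-05, 3.072e-05]  ψ = [1, 1, 1, 1]  (obs o_3=4)
backtrack: best end state = 1; path = [2, 1, 1, 1]

path = [2, 1, 1, 1]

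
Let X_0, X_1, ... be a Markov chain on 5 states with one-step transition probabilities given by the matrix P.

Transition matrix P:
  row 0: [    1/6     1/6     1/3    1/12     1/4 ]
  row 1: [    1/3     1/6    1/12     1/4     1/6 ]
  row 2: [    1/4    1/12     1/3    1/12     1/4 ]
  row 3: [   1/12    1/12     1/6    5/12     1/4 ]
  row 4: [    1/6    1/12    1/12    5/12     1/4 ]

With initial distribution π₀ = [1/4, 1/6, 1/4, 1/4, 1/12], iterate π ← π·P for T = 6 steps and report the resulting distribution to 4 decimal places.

t=0: π = [0.2500, 0.1667, 0.2500, 0.2500, 0.0833]
t=1: π = [0.1944, 0.1181, 0.2292, 0.2222, 0.2361]
t=2: π = [0.1869, 0.1094, 0.2078, 0.2558, 0.2402]
t=3: π = [0.1809, 0.1080, 0.2033, 0.2669, 0.2409]
t=4: π = [0.1794, 0.1074, 0.2016, 0.2706, 0.2410]
t=5: π = [0.1788, 0.1072, 0.2011, 0.2718, 0.2410]
t=6: π = [0.1787, 0.1072, 0.2010, 0.2721, 0.2411]

π = [0.1787, 0.1072, 0.2010, 0.2721, 0.2411]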